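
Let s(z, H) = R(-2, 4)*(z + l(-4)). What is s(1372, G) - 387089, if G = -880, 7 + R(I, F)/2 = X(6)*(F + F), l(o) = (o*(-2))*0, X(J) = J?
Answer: -274585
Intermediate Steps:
l(o) = 0 (l(o) = -2*o*0 = 0)
R(I, F) = -14 + 24*F (R(I, F) = -14 + 2*(6*(F + F)) = -14 + 2*(6*(2*F)) = -14 + 2*(12*F) = -14 + 24*F)
s(z, H) = 82*z (s(z, H) = (-14 + 24*4)*(z + 0) = (-14 + 96)*z = 82*z)
s(1372, G) - 387089 = 82*1372 - 387089 = 112504 - 387089 = -274585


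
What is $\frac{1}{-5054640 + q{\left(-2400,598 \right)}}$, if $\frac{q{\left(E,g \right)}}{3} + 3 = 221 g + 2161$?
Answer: $- \frac{1}{4651692} \approx -2.1498 \cdot 10^{-7}$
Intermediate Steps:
$q{\left(E,g \right)} = 6474 + 663 g$ ($q{\left(E,g \right)} = -9 + 3 \left(221 g + 2161\right) = -9 + 3 \left(2161 + 221 g\right) = -9 + \left(6483 + 663 g\right) = 6474 + 663 g$)
$\frac{1}{-5054640 + q{\left(-2400,598 \right)}} = \frac{1}{-5054640 + \left(6474 + 663 \cdot 598\right)} = \frac{1}{-5054640 + \left(6474 + 396474\right)} = \frac{1}{-5054640 + 402948} = \frac{1}{-4651692} = - \frac{1}{4651692}$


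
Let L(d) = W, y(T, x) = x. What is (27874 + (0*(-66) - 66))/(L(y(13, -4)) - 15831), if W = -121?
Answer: -1738/997 ≈ -1.7432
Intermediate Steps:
L(d) = -121
(27874 + (0*(-66) - 66))/(L(y(13, -4)) - 15831) = (27874 + (0*(-66) - 66))/(-121 - 15831) = (27874 + (0 - 66))/(-15952) = (27874 - 66)*(-1/15952) = 27808*(-1/15952) = -1738/997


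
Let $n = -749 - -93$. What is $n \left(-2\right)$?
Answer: $1312$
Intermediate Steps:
$n = -656$ ($n = -749 + 93 = -656$)
$n \left(-2\right) = \left(-656\right) \left(-2\right) = 1312$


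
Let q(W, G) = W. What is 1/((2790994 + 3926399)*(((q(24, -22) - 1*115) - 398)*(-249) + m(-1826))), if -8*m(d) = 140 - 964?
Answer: 1/818608380552 ≈ 1.2216e-12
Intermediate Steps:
m(d) = 103 (m(d) = -(140 - 964)/8 = -⅛*(-824) = 103)
1/((2790994 + 3926399)*(((q(24, -22) - 1*115) - 398)*(-249) + m(-1826))) = 1/((2790994 + 3926399)*(((24 - 1*115) - 398)*(-249) + 103)) = 1/(6717393*(((24 - 115) - 398)*(-249) + 103)) = 1/(6717393*((-91 - 398)*(-249) + 103)) = 1/(6717393*(-489*(-249) + 103)) = 1/(6717393*(121761 + 103)) = 1/(6717393*121864) = 1/818608380552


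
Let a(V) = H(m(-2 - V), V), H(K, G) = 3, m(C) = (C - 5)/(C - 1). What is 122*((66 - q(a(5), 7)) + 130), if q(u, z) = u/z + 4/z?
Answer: 23790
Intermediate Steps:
m(C) = (-5 + C)/(-1 + C)
a(V) = 3
q(u, z) = 4/z + u/z
122*((66 - q(a(5), 7)) + 130) = 122*((66 - (4 + 3)/7) + 130) = 122*((66 - 7/7) + 130) = 122*((66 - 1*1) + 130) = 122*((66 - 1) + 130) = 122*(65 + 130) = 122*195 = 23790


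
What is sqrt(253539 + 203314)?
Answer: sqrt(456853) ≈ 675.91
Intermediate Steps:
sqrt(253539 + 203314) = sqrt(456853)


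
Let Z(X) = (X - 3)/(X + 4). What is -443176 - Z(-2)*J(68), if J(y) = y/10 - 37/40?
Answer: -7090581/16 ≈ -4.4316e+5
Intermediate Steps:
J(y) = -37/40 + y/10 (J(y) = y*(⅒) - 37*1/40 = y/10 - 37/40 = -37/40 + y/10)
Z(X) = (-3 + X)/(4 + X)
-443176 - Z(-2)*J(68) = -443176 - (-3 - 2)/(4 - 2)*(-37/40 + (⅒)*68) = -443176 - -5/2*(-37/40 + 34/5) = -443176 - (½)*(-5)*47/8 = -443176 - (-5)*47/(2*8) = -443176 - 1*(-235/16) = -443176 + 235/16 = -7090581/16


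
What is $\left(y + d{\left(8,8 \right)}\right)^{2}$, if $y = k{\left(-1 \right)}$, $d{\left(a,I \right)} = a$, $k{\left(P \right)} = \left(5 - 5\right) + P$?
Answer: $49$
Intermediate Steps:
$k{\left(P \right)} = P$ ($k{\left(P \right)} = 0 + P = P$)
$y = -1$
$\left(y + d{\left(8,8 \right)}\right)^{2} = \left(-1 + 8\right)^{2} = 7^{2} = 49$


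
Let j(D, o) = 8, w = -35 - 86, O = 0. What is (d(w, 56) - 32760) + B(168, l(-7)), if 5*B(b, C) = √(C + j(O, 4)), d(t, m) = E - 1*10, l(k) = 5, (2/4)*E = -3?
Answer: -32776 + √13/5 ≈ -32775.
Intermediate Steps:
E = -6 (E = 2*(-3) = -6)
w = -121
d(t, m) = -16 (d(t, m) = -6 - 1*10 = -6 - 10 = -16)
B(b, C) = √(8 + C)/5 (B(b, C) = √(C + 8)/5 = √(8 + C)/5)
(d(w, 56) - 32760) + B(168, l(-7)) = (-16 - 32760) + √(8 + 5)/5 = -32776 + √13/5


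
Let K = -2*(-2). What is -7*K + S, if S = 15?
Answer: -13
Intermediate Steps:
K = 4
-7*K + S = -7*4 + 15 = -28 + 15 = -13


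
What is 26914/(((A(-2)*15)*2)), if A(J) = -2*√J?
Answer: 13457*I*√2/60 ≈ 317.18*I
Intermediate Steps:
26914/(((A(-2)*15)*2)) = 26914/(((-2*I*√2*15)*2)) = 26914/((-30*I*√2*2)) = 26914/((-60*I*√2)) = 26914*(I*√2/120) = 13457*I*√2/60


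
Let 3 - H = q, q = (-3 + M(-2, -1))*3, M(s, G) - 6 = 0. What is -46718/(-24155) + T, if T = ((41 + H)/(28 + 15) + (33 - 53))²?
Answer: 16526878457/44662595 ≈ 370.04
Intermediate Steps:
M(s, G) = 6 (M(s, G) = 6 + 0 = 6)
q = 9 (q = (-3 + 6)*3 = 3*3 = 9)
H = -6 (H = 3 - 1*9 = 3 - 9 = -6)
T = 680625/1849 (T = ((41 - 6)/(28 + 15) + (33 - 53))² = (35/43 - 20)² = (-825/43)² = 680625/1849 ≈ 368.10)
-46718/(-24155) + T = -46718/(-24155) + 680625/1849 = -46718*(-1/24155) + 680625/1849 = 46718/24155 + 680625/1849 = 16526878457/44662595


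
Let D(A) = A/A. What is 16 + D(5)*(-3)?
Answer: 13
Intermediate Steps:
D(A) = 1
16 + D(5)*(-3) = 16 + 1*(-3) = 16 - 3 = 13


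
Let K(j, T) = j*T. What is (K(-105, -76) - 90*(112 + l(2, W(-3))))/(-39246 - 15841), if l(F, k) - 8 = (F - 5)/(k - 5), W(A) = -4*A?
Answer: 19470/385609 ≈ 0.050492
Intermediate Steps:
K(j, T) = T*j
l(F, k) = 8 + (-5 + F)/(-5 + k) (l(F, k) = 8 + (F - 5)/(k - 5) = 8 + (-5 + F)/(-5 + k))
(K(-105, -76) - 90*(112 + l(2, W(-3))))/(-39246 - 15841) = (-76*(-105) - 90*(112 + (-45 + 2 + 8*(-4*(-3)))/(-5 - 4*(-3))))/(-39246 - 15841) = (7980 - 90*(112 + (-45 + 2 + 8*12)/(-5 + 12)))/(-55087) = (7980 - 90*(112 + (-45 + 2 + 96)/7))*(-1/55087) = (7980 - 90*(112 + (⅐)*53))*(-1/55087) = (7980 - 90*(112 + 53/7))*(-1/55087) = (7980 - 90*837/7)*(-1/55087) = (7980 - 75330/7)*(-1/55087) = -19470/7*(-1/55087) = 19470/385609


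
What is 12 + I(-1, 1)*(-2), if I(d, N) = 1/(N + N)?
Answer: 11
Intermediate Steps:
I(d, N) = 1/(2*N)
12 + I(-1, 1)*(-2) = 12 + ((½)/1)*(-2) = 12 + ((½)*1)*(-2) = 12 + (½)*(-2) = 12 - 1 = 11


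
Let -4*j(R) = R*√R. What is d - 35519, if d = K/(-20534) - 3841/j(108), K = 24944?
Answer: -364686045/10267 + 3841*√3/486 ≈ -35507.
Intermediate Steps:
j(R) = -R^(3/2)/4 (j(R) = -R*√R/4 = -R^(3/2)/4)
d = -12472/10267 + 3841*√3/486 (d = 24944/(-20534) - 3841*(-√3/486) = 24944*(-1/20534) - 3841*(-√3/486) = -12472/10267 - 3841*(-√3/486) = -12472/10267 - (-3841)*√3/486 = -12472/10267 + 3841*√3/486 ≈ 12.474)
d - 35519 = (-12472/10267 + 3841*√3/486) - 35519 = -364686045/10267 + 3841*√3/486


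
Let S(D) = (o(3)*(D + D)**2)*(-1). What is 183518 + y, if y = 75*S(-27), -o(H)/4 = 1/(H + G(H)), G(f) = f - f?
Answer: 475118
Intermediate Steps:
G(f) = 0
o(H) = -4/H (o(H) = -4/(H + 0) = -4/H)
S(D) = 16*D**2/3 (S(D) = ((-4/3)*(D + D)**2)*(-1) = ((-4*1/3)*(2*D)**2)*(-1) = -16*D**2/3*(-1) = 16*D**2/3)
y = 291600 (y = 75*((16/3)*(-27)**2) = 75*((16/3)*729) = 75*3888 = 291600)
183518 + y = 183518 + 291600 = 475118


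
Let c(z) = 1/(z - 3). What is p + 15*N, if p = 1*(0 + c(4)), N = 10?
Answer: 151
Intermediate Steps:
c(z) = 1/(-3 + z)
p = 1 (p = 1*(0 + 1/(-3 + 4)) = 1*(0 + 1/1) = 1*(0 + 1) = 1*1 = 1)
p + 15*N = 1 + 15*10 = 1 + 150 = 151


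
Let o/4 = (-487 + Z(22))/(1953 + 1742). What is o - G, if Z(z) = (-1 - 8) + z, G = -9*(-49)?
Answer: -1631391/3695 ≈ -441.51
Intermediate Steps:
G = 441
Z(z) = -9 + z
o = -1896/3695 (o = 4*((-487 + (-9 + 22))/(1953 + 1742)) = 4*((-487 + 13)/3695) = 4*(-474*1/3695) = 4*(-474/3695) = -1896/3695 ≈ -0.51313)
o - G = -1896/3695 - 1*441 = -1896/3695 - 441 = -1631391/3695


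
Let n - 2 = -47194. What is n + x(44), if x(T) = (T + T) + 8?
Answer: -47096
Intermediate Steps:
n = -47192 (n = 2 - 47194 = -47192)
x(T) = 8 + 2*T (x(T) = 2*T + 8 = 8 + 2*T)
n + x(44) = -47192 + (8 + 2*44) = -47192 + (8 + 88) = -47192 + 96 = -47096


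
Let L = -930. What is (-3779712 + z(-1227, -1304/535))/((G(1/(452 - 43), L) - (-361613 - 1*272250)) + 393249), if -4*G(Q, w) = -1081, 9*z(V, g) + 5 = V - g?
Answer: -24266628128/6595794045 ≈ -3.6791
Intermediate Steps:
z(V, g) = -5/9 - g/9 + V/9 (z(V, g) = -5/9 + (V - g)/9 = -5/9 + (-g/9 + V/9) = -5/9 - g/9 + V/9)
G(Q, w) = 1081/4 (G(Q, w) = -¼*(-1081) = 1081/4)
(-3779712 + z(-1227, -1304/535))/((G(1/(452 - 43), L) - (-361613 - 1*272250)) + 393249) = (-3779712 + (-5/9 - (-1304)/(9*535) + (⅑)*(-1227)))/((1081/4 - (-361613 - 1*272250)) + 393249) = (-3779712 + (-5/9 - (-1304)/(9*535) - 409/3))/((1081/4 - (-361613 - 272250)) + 393249) = (-3779712 + (-5/9 - ⅑*(-1304/535) - 409/3))/((1081/4 - 1*(-633863)) + 393249) = (-3779712 + (-5/9 + 1304/4815 - 409/3))/((1081/4 + 633863) + 393249) = (-3779712 - 219272/1605)/(2536533/4 + 393249) = -6066657032/(1605*4109529/4) = -6066657032/1605*4/4109529 = -24266628128/6595794045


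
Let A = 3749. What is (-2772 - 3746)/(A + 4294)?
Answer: -6518/8043 ≈ -0.81039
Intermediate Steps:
(-2772 - 3746)/(A + 4294) = (-2772 - 3746)/(3749 + 4294) = -6518/8043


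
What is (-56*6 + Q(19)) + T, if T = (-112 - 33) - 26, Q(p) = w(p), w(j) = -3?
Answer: -510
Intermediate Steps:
Q(p) = -3
T = -171 (T = -145 - 26 = -171)
(-56*6 + Q(19)) + T = (-56*6 - 3) - 171 = (-336 - 3) - 171 = -339 - 171 = -510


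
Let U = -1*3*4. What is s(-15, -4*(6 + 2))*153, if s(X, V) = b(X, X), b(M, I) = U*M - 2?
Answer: 27234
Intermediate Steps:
U = -12 (U = -3*4 = -12)
b(M, I) = -2 - 12*M (b(M, I) = -12*M - 2 = -2 - 12*M)
s(X, V) = -2 - 12*X
s(-15, -4*(6 + 2))*153 = (-2 - 12*(-15))*153 = (-2 + 180)*153 = 178*153 = 27234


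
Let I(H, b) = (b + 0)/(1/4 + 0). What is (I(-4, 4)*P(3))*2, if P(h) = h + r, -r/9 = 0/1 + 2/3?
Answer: -96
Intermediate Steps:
r = -6 (r = -9*(0/1 + 2/3) = -9*(0*1 + 2*(1/3)) = -9*(0 + 2/3) = -9*2/3 = -6)
P(h) = -6 + h (P(h) = h - 6 = -6 + h)
I(H, b) = 4*b (I(H, b) = b/(1/4 + 0) = b/(1/4) = b*4 = 4*b)
(I(-4, 4)*P(3))*2 = ((4*4)*(-6 + 3))*2 = (16*(-3))*2 = -48*2 = -96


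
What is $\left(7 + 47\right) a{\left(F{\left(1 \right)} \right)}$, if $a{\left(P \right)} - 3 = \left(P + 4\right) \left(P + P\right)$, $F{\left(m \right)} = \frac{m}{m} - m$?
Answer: $162$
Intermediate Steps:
$F{\left(m \right)} = 1 - m$
$a{\left(P \right)} = 3 + 2 P \left(4 + P\right)$ ($a{\left(P \right)} = 3 + \left(P + 4\right) \left(P + P\right) = 3 + \left(4 + P\right) 2 P = 3 + 2 P \left(4 + P\right)$)
$\left(7 + 47\right) a{\left(F{\left(1 \right)} \right)} = \left(7 + 47\right) \left(3 + 2 \left(1 - 1\right)^{2} + 8 \left(1 - 1\right)\right) = 54 \left(3 + 2 \left(1 - 1\right)^{2} + 8 \left(1 - 1\right)\right) = 54 \left(3 + 2 \cdot 0^{2} + 8 \cdot 0\right) = 54 \left(3 + 2 \cdot 0 + 0\right) = 54 \left(3 + 0 + 0\right) = 54 \cdot 3 = 162$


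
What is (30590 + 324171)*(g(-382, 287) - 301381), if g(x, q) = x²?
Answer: -55150080777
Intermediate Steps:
(30590 + 324171)*(g(-382, 287) - 301381) = (30590 + 324171)*((-382)² - 301381) = 354761*(145924 - 301381) = 354761*(-155457) = -55150080777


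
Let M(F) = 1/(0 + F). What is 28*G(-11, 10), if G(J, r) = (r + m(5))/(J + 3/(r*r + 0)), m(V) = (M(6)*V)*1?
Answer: -91000/3291 ≈ -27.651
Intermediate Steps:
M(F) = 1/F
m(V) = V/6 (m(V) = (V/6)*1 = V/6)
G(J, r) = (⅚ + r)/(J + 3/r²) (G(J, r) = (r + (⅙)*5)/(J + 3/(r*r + 0)) = (r + ⅚)/(J + 3/(r² + 0)) = (⅚ + r)/(J + 3/(r²)) = (⅚ + r)/(J + 3/r²))
28*G(-11, 10) = 28*(10²*(⅚ + 10)/(3 - 11*10²)) = 28*(100*(65/6)/(3 - 11*100)) = 28*(100*(65/6)/(3 - 1100)) = 28*(100*(65/6)/(-1097)) = 28*(100*(-1/1097)*(65/6)) = 28*(-3250/3291) = -91000/3291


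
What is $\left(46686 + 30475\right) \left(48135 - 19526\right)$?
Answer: $2207499049$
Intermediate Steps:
$\left(46686 + 30475\right) \left(48135 - 19526\right) = 77161 \left(48135 - 19526\right) = 77161 \cdot 28609 = 2207499049$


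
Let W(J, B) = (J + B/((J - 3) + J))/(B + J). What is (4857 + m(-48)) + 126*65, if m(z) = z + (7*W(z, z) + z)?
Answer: 1282492/99 ≈ 12954.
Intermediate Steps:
W(J, B) = (J + B/(-3 + 2*J))/(B + J) (W(J, B) = (J + B/((-3 + J) + J))/(B + J) = (J + B/(-3 + 2*J))/(B + J))
m(z) = 2*z + 7*(-2*z + 2*z²)/(-6*z + 4*z²) (m(z) = z + (7*((z - 3*z + 2*z²)/(-3*z - 3*z + 2*z² + 2*z*z)) + z) = z + (7*((-2*z + 2*z²)/(-3*z - 3*z + 2*z² + 2*z²)) + z) = z + (7*((-2*z + 2*z²)/(-6*z + 4*z²)) + z) = z + (7*(-2*z + 2*z²)/(-6*z + 4*z²) + z) = z + (z + 7*(-2*z + 2*z²)/(-6*z + 4*z²)) = 2*z + 7*(-2*z + 2*z²)/(-6*z + 4*z²))
(4857 + m(-48)) + 126*65 = (4857 + (-7 - 48 + 4*(-48)²)/(-3 + 2*(-48))) + 126*65 = (4857 + (-7 - 48 + 4*2304)/(-3 - 96)) + 8190 = (4857 + (-7 - 48 + 9216)/(-99)) + 8190 = (4857 - 1/99*9161) + 8190 = (4857 - 9161/99) + 8190 = 471682/99 + 8190 = 1282492/99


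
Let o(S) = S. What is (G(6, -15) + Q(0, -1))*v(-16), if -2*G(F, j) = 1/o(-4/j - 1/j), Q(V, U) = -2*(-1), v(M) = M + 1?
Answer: -15/2 ≈ -7.5000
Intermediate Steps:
v(M) = 1 + M
Q(V, U) = 2
G(F, j) = j/10 (G(F, j) = -1/(2*(-4/j - 1/j)) = -(-j/5)/2 = -(-1)*j/10 = j/10)
(G(6, -15) + Q(0, -1))*v(-16) = ((⅒)*(-15) + 2)*(1 - 16) = (-3/2 + 2)*(-15) = (½)*(-15) = -15/2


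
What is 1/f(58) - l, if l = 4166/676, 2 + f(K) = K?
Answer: -58155/9464 ≈ -6.1449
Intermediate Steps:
f(K) = -2 + K
l = 2083/338 (l = 4166*(1/676) = 2083/338 ≈ 6.1627)
1/f(58) - l = 1/(-2 + 58) - 1*2083/338 = 1/56 - 2083/338 = -58155/9464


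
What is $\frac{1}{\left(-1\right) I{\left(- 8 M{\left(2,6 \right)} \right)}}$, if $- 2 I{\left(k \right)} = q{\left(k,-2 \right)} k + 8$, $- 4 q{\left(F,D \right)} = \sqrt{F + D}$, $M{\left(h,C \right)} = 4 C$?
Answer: $\frac{1}{27940} - \frac{3 i \sqrt{194}}{13970} \approx 3.5791 \cdot 10^{-5} - 0.0029911 i$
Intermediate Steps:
$q{\left(F,D \right)} = - \frac{\sqrt{D + F}}{4}$ ($q{\left(F,D \right)} = - \frac{\sqrt{F + D}}{4} = - \frac{\sqrt{D + F}}{4}$)
$I{\left(k \right)} = -4 + \frac{k \sqrt{-2 + k}}{8}$ ($I{\left(k \right)} = - \frac{- \frac{\sqrt{-2 + k}}{4} k + 8}{2} = - \frac{- \frac{k \sqrt{-2 + k}}{4} + 8}{2} = - \frac{8 - \frac{k \sqrt{-2 + k}}{4}}{2} = -4 + \frac{k \sqrt{-2 + k}}{8}$)
$\frac{1}{\left(-1\right) I{\left(- 8 M{\left(2,6 \right)} \right)}} = \frac{1}{\left(-1\right) \left(-4 + \frac{- 8 \cdot 4 \cdot 6 \sqrt{-2 - 8 \cdot 4 \cdot 6}}{8}\right)} = \frac{1}{\left(-1\right) \left(-4 + \frac{\left(-8\right) 24 \sqrt{-2 - 192}}{8}\right)} = \frac{1}{\left(-1\right) \left(-4 + \frac{1}{8} \left(-192\right) \sqrt{-2 - 192}\right)} = \frac{1}{\left(-1\right) \left(-4 + \frac{1}{8} \left(-192\right) \sqrt{-194}\right)} = \frac{1}{\left(-1\right) \left(-4 + \frac{1}{8} \left(-192\right) i \sqrt{194}\right)} = \frac{1}{\left(-1\right) \left(-4 - 24 i \sqrt{194}\right)} = \frac{1}{4 + 24 i \sqrt{194}}$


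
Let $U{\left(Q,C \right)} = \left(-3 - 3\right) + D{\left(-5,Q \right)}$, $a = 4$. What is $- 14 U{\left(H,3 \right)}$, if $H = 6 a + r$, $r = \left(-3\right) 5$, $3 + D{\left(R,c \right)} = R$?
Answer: $196$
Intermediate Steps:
$D{\left(R,c \right)} = -3 + R$
$r = -15$
$H = 9$ ($H = 6 \cdot 4 - 15 = 24 - 15 = 9$)
$U{\left(Q,C \right)} = -14$ ($U{\left(Q,C \right)} = \left(-3 - 3\right) - 8 = -6 - 8 = -14$)
$- 14 U{\left(H,3 \right)} = \left(-14\right) \left(-14\right) = 196$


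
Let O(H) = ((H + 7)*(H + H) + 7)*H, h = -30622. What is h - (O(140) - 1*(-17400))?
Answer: -5811402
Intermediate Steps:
O(H) = H*(7 + 2*H*(7 + H)) (O(H) = ((7 + H)*(2*H) + 7)*H = (2*H*(7 + H) + 7)*H = (7 + 2*H*(7 + H))*H = H*(7 + 2*H*(7 + H)))
h - (O(140) - 1*(-17400)) = -30622 - (140*(7 + 2*140² + 14*140) - 1*(-17400)) = -30622 - (140*(7 + 2*19600 + 1960) + 17400) = -30622 - (140*(7 + 39200 + 1960) + 17400) = -30622 - (140*41167 + 17400) = -30622 - (5763380 + 17400) = -30622 - 1*5780780 = -30622 - 5780780 = -5811402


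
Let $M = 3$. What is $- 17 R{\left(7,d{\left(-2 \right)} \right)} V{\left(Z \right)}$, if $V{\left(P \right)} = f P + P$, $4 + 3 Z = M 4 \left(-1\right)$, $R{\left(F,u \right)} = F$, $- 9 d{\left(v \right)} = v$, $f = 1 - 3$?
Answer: $- \frac{1904}{3} \approx -634.67$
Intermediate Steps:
$f = -2$ ($f = 1 - 3 = -2$)
$d{\left(v \right)} = - \frac{v}{9}$
$Z = - \frac{16}{3}$ ($Z = - \frac{4}{3} + \frac{3 \cdot 4 \left(-1\right)}{3} = - \frac{4}{3} + \frac{3 \left(-4\right)}{3} = - \frac{4}{3} + \frac{1}{3} \left(-12\right) = - \frac{4}{3} - 4 = - \frac{16}{3} \approx -5.3333$)
$V{\left(P \right)} = - P$ ($V{\left(P \right)} = - 2 P + P = - P$)
$- 17 R{\left(7,d{\left(-2 \right)} \right)} V{\left(Z \right)} = \left(-17\right) 7 \left(\left(-1\right) \left(- \frac{16}{3}\right)\right) = \left(-119\right) \frac{16}{3} = - \frac{1904}{3}$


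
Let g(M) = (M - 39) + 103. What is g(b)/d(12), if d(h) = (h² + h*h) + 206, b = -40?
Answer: 12/247 ≈ 0.048583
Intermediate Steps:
g(M) = 64 + M (g(M) = (-39 + M) + 103 = 64 + M)
d(h) = 206 + 2*h² (d(h) = (h² + h²) + 206 = 2*h² + 206 = 206 + 2*h²)
g(b)/d(12) = (64 - 40)/(206 + 2*12²) = 24/(206 + 2*144) = 24/(206 + 288) = 24/494 = 24*(1/494) = 12/247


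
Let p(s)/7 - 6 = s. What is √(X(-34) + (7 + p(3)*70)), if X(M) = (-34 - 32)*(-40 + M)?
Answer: √9301 ≈ 96.442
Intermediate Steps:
X(M) = 2640 - 66*M (X(M) = -66*(-40 + M) = 2640 - 66*M)
p(s) = 42 + 7*s
√(X(-34) + (7 + p(3)*70)) = √((2640 - 66*(-34)) + (7 + (42 + 7*3)*70)) = √((2640 + 2244) + (7 + (42 + 21)*70)) = √(4884 + (7 + 63*70)) = √(4884 + (7 + 4410)) = √(4884 + 4417) = √9301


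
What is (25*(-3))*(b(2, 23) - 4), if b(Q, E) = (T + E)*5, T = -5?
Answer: -6450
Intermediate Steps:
b(Q, E) = -25 + 5*E (b(Q, E) = (-5 + E)*5 = -25 + 5*E)
(25*(-3))*(b(2, 23) - 4) = (25*(-3))*((-25 + 5*23) - 4) = -75*((-25 + 115) - 4) = -75*(90 - 4) = -75*86 = -6450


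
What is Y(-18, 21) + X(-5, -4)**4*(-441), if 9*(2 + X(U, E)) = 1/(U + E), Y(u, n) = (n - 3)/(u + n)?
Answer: -34560978475/4782969 ≈ -7225.8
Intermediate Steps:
Y(u, n) = (-3 + n)/(n + u)
X(U, E) = -2 + 1/(9*(E + U)) (X(U, E) = -2 + 1/(9*(U + E)) = -2 + 1/(9*(E + U)))
Y(-18, 21) + X(-5, -4)**4*(-441) = (-3 + 21)/(21 - 18) + ((1/9 - 2*(-4) - 2*(-5))/(-4 - 5))**4*(-441) = 18/3 + ((1/9 + 8 + 10)/(-9))**4*(-441) = (1/3)*18 + (-1/9*163/9)**4*(-441) = 6 + (-163/81)**4*(-441) = 6 + (705911761/43046721)*(-441) = 6 - 34589676289/4782969 = -34560978475/4782969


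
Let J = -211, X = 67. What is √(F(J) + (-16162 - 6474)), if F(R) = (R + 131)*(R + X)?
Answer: 2*I*√2779 ≈ 105.43*I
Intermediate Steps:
F(R) = (67 + R)*(131 + R) (F(R) = (R + 131)*(R + 67) = (131 + R)*(67 + R) = (67 + R)*(131 + R))
√(F(J) + (-16162 - 6474)) = √((8777 + (-211)² + 198*(-211)) + (-16162 - 6474)) = √((8777 + 44521 - 41778) - 22636) = √(11520 - 22636) = √(-11116) = 2*I*√2779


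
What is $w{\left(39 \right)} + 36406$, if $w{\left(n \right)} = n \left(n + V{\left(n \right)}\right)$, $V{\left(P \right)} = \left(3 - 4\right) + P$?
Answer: $39409$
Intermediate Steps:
$V{\left(P \right)} = -1 + P$
$w{\left(n \right)} = n \left(-1 + 2 n\right)$ ($w{\left(n \right)} = n \left(n + \left(-1 + n\right)\right) = n \left(-1 + 2 n\right)$)
$w{\left(39 \right)} + 36406 = 39 \left(-1 + 2 \cdot 39\right) + 36406 = 39 \left(-1 + 78\right) + 36406 = 39 \cdot 77 + 36406 = 3003 + 36406 = 39409$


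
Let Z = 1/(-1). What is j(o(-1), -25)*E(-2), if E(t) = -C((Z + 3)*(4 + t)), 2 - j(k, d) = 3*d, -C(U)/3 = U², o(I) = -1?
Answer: 3696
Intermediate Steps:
Z = -1
C(U) = -3*U²
j(k, d) = 2 - 3*d
E(t) = 3*(8 + 2*t)² (E(t) = -(-3)*((-1 + 3)*(4 + t))² = -(-3)*(2*(4 + t))² = -(-3)*(8 + 2*t)² = 3*(8 + 2*t)²)
j(o(-1), -25)*E(-2) = (2 - 3*(-25))*(12*(4 - 2)²) = (2 + 75)*(12*2²) = 77*(12*4) = 77*48 = 3696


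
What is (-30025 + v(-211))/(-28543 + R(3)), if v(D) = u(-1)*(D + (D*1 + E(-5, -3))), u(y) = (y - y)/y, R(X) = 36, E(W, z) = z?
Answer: 30025/28507 ≈ 1.0532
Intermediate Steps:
u(y) = 0 (u(y) = 0/y = 0)
v(D) = 0 (v(D) = 0*(D + (D*1 - 3)) = 0*(D + (D - 3)) = 0*(D + (-3 + D)) = 0*(-3 + 2*D) = 0)
(-30025 + v(-211))/(-28543 + R(3)) = (-30025 + 0)/(-28543 + 36) = -30025/(-28507) = -30025*(-1/28507) = 30025/28507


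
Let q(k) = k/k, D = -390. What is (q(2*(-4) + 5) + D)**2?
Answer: 151321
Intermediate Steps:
q(k) = 1
(q(2*(-4) + 5) + D)**2 = (1 - 390)**2 = (-389)**2 = 151321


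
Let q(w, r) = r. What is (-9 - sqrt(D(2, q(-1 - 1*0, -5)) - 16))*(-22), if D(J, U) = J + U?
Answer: 198 + 22*I*sqrt(19) ≈ 198.0 + 95.896*I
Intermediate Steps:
(-9 - sqrt(D(2, q(-1 - 1*0, -5)) - 16))*(-22) = (-9 - sqrt((2 - 5) - 16))*(-22) = (-9 - sqrt(-3 - 16))*(-22) = (-9 - sqrt(-19))*(-22) = (-9 - I*sqrt(19))*(-22) = 198 + 22*I*sqrt(19)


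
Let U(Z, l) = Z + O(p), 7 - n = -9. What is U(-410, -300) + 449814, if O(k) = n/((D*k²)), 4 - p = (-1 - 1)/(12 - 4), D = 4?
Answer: 129877820/289 ≈ 4.4940e+5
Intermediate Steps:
n = 16 (n = 7 - 1*(-9) = 7 + 9 = 16)
p = 17/4 (p = 4 - (-1 - 1)/(12 - 4) = 4 - (-2)/8 = 4 - 1*(-¼) = 4 + ¼ = 17/4 ≈ 4.2500)
O(k) = 4/k² (O(k) = 16/((4*k²)) = 16*(1/(4*k²)) = 4/k²)
U(Z, l) = 64/289 + Z (U(Z, l) = Z + 4/(17/4)² = Z + 4*(16/289) = Z + 64/289 = 64/289 + Z)
U(-410, -300) + 449814 = (64/289 - 410) + 449814 = -118426/289 + 449814 = 129877820/289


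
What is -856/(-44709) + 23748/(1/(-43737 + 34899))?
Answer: -9383740595360/44709 ≈ -2.0988e+8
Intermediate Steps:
-856/(-44709) + 23748/(1/(-43737 + 34899)) = -856*(-1/44709) + 23748/(1/(-8838)) = 856/44709 + 23748/(-1/8838) = 856/44709 + 23748*(-8838) = 856/44709 - 209884824 = -9383740595360/44709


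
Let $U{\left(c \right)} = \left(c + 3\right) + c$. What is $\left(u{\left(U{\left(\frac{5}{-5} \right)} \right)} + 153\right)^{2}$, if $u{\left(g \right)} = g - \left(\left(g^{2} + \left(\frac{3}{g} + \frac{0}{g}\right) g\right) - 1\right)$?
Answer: $22801$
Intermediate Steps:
$U{\left(c \right)} = 3 + 2 c$ ($U{\left(c \right)} = \left(3 + c\right) + c = 3 + 2 c$)
$u{\left(g \right)} = -2 + g - g^{2}$ ($u{\left(g \right)} = g - \left(\left(g^{2} + \left(\frac{3}{g} + 0\right) g\right) - 1\right) = g - \left(\left(g^{2} + \frac{3}{g} g\right) - 1\right) = g - \left(\left(g^{2} + 3\right) - 1\right) = g - \left(\left(3 + g^{2}\right) - 1\right) = g - \left(2 + g^{2}\right) = -2 + g - g^{2}$)
$\left(u{\left(U{\left(\frac{5}{-5} \right)} \right)} + 153\right)^{2} = \left(\left(-2 + \left(3 + 2 \frac{5}{-5}\right) - \left(3 + 2 \frac{5}{-5}\right)^{2}\right) + 153\right)^{2} = \left(\left(-2 + \left(3 + 2 \cdot 5 \left(- \frac{1}{5}\right)\right) - \left(3 + 2 \cdot 5 \left(- \frac{1}{5}\right)\right)^{2}\right) + 153\right)^{2} = \left(\left(-2 + \left(3 + 2 \left(-1\right)\right) - \left(3 + 2 \left(-1\right)\right)^{2}\right) + 153\right)^{2} = \left(\left(-2 + \left(3 - 2\right) - \left(3 - 2\right)^{2}\right) + 153\right)^{2} = \left(\left(-2 + 1 - 1^{2}\right) + 153\right)^{2} = \left(\left(-2 + 1 - 1\right) + 153\right)^{2} = \left(-2 + 153\right)^{2} = 151^{2} = 22801$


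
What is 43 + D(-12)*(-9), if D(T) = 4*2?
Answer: -29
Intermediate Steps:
D(T) = 8
43 + D(-12)*(-9) = 43 + 8*(-9) = 43 - 72 = -29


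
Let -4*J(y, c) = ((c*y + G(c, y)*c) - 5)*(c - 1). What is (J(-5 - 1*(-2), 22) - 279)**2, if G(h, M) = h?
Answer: 95824521/16 ≈ 5.9890e+6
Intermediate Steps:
J(y, c) = -(-1 + c)*(-5 + c**2 + c*y)/4 (J(y, c) = -((c*y + c*c) - 5)*(c - 1)/4 = -((c*y + c**2) - 5)*(-1 + c)/4 = -((c**2 + c*y) - 5)*(-1 + c)/4 = -(-5 + c**2 + c*y)*(-1 + c)/4 = -(-1 + c)*(-5 + c**2 + c*y)/4)
(J(-5 - 1*(-2), 22) - 279)**2 = ((-5/4 - 1/4*22**3 + (1/4)*22**2 + (5/4)*22 - 1/4*(-5 - 1*(-2))*22**2 + (1/4)*22*(-5 - 1*(-2))) - 279)**2 = ((-5/4 - 1/4*10648 + (1/4)*484 + 55/2 - 1/4*(-5 + 2)*484 + (1/4)*22*(-5 + 2)) - 279)**2 = ((-5/4 - 2662 + 121 + 55/2 - 1/4*(-3)*484 + (1/4)*22*(-3)) - 279)**2 = ((-5/4 - 2662 + 121 + 55/2 + 363 - 33/2) - 279)**2 = (-8673/4 - 279)**2 = (-9789/4)**2 = 95824521/16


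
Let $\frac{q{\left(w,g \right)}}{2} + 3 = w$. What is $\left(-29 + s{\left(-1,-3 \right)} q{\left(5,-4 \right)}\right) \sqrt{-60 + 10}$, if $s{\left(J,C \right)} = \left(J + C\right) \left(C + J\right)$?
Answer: $175 i \sqrt{2} \approx 247.49 i$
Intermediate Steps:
$q{\left(w,g \right)} = -6 + 2 w$
$s{\left(J,C \right)} = \left(C + J\right)^{2}$ ($s{\left(J,C \right)} = \left(C + J\right) \left(C + J\right) = \left(C + J\right)^{2}$)
$\left(-29 + s{\left(-1,-3 \right)} q{\left(5,-4 \right)}\right) \sqrt{-60 + 10} = \left(-29 + \left(-3 - 1\right)^{2} \left(-6 + 2 \cdot 5\right)\right) \sqrt{-60 + 10} = \left(-29 + \left(-4\right)^{2} \left(-6 + 10\right)\right) \sqrt{-50} = \left(-29 + 16 \cdot 4\right) 5 i \sqrt{2} = \left(-29 + 64\right) 5 i \sqrt{2} = 35 \cdot 5 i \sqrt{2} = 175 i \sqrt{2}$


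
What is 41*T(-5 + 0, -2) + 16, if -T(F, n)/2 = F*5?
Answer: 2066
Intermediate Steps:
T(F, n) = -10*F (T(F, n) = -2*F*5 = -10*F)
41*T(-5 + 0, -2) + 16 = 41*(-10*(-5 + 0)) + 16 = 41*(-10*(-5)) + 16 = 41*50 + 16 = 2050 + 16 = 2066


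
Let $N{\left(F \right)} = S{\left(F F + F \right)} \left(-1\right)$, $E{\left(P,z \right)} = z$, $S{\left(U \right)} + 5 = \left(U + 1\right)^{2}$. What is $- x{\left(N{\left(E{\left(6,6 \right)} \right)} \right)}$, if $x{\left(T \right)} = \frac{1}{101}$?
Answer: $- \frac{1}{101} \approx -0.009901$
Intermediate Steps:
$S{\left(U \right)} = -5 + \left(1 + U\right)^{2}$ ($S{\left(U \right)} = -5 + \left(U + 1\right)^{2} = -5 + \left(1 + U\right)^{2}$)
$N{\left(F \right)} = 5 - \left(1 + F + F^{2}\right)^{2}$ ($N{\left(F \right)} = \left(-5 + \left(1 + \left(F F + F\right)\right)^{2}\right) \left(-1\right) = \left(-5 + \left(1 + \left(F^{2} + F\right)\right)^{2}\right) \left(-1\right) = \left(-5 + \left(1 + \left(F + F^{2}\right)\right)^{2}\right) \left(-1\right) = \left(-5 + \left(1 + F + F^{2}\right)^{2}\right) \left(-1\right) = 5 - \left(1 + F + F^{2}\right)^{2}$)
$x{\left(T \right)} = \frac{1}{101}$
$- x{\left(N{\left(E{\left(6,6 \right)} \right)} \right)} = \left(-1\right) \frac{1}{101} = - \frac{1}{101}$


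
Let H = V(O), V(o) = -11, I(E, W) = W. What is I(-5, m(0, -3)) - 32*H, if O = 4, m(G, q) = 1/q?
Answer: 1055/3 ≈ 351.67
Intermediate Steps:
H = -11
I(-5, m(0, -3)) - 32*H = 1/(-3) - 32*(-11) = -⅓ + 352 = 1055/3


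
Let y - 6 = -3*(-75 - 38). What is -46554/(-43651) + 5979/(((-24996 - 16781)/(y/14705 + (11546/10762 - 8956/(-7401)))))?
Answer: 52430325279884241412/71196494954137722889 ≈ 0.73642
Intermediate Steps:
y = 345 (y = 6 - 3*(-75 - 38) = 6 - 3*(-113) = 6 + 339 = 345)
-46554/(-43651) + 5979/(((-24996 - 16781)/(y/14705 + (11546/10762 - 8956/(-7401))))) = -46554/(-43651) + 5979/(((-24996 - 16781)/(345/14705 + (11546/10762 - 8956/(-7401))))) = -46554*(-1/43651) + 5979/((-41777/(345*(1/14705) + (11546*(1/10762) - 8956*(-1/7401))))) = 46554/43651 + 5979/((-41777/(69/2941 + (5773/5381 + 8956/7401)))) = 46554/43651 + 5979/((-41777/(69/2941 + 90918209/39824781))) = 46554/43651 + 5979/((-41777/270138362558/117124680921)) = 46554/43651 + 5979/((-41777*117124680921/270138362558)) = 46554/43651 + 5979/(-4893117794836617/270138362558) = 46554/43651 + 5979*(-270138362558/4893117794836617) = 46554/43651 - 538385756578094/1631039264945539 = 52430325279884241412/71196494954137722889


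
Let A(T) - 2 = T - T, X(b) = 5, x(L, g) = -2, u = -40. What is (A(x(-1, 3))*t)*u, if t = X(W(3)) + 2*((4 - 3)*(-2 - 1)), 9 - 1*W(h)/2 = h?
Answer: 80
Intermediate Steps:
W(h) = 18 - 2*h
A(T) = 2 (A(T) = 2 + (T - T) = 2 + 0 = 2)
t = -1 (t = 5 + 2*((4 - 3)*(-2 - 1)) = 5 + 2*(1*(-3)) = 5 + 2*(-3) = 5 - 6 = -1)
(A(x(-1, 3))*t)*u = (2*(-1))*(-40) = -2*(-40) = 80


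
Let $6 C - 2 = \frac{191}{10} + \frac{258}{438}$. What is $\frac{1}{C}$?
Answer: $\frac{4380}{15833} \approx 0.27664$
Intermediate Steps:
$C = \frac{15833}{4380}$ ($C = \frac{1}{3} + \frac{\frac{191}{10} + \frac{258}{438}}{6} = \frac{1}{3} + \frac{191 \cdot \frac{1}{10} + 258 \cdot \frac{1}{438}}{6} = \frac{1}{3} + \frac{\frac{191}{10} + \frac{43}{73}}{6} = \frac{1}{3} + \frac{1}{6} \cdot \frac{14373}{730} = \frac{1}{3} + \frac{4791}{1460} = \frac{15833}{4380} \approx 3.6148$)
$\frac{1}{C} = \frac{1}{\frac{15833}{4380}} = \frac{4380}{15833}$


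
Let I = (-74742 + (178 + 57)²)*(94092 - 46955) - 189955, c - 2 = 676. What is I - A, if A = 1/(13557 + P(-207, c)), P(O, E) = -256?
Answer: -12239085189985/13301 ≈ -9.2016e+8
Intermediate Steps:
c = 678 (c = 2 + 676 = 678)
A = 1/13301 (A = 1/(13557 - 256) = 1/13301 ≈ 7.5182e-5)
I = -920162784 (I = (-74742 + 235²)*47137 - 189955 = (-74742 + 55225)*47137 - 189955 = -19517*47137 - 189955 = -919972829 - 189955 = -920162784)
I - A = -920162784 - 1*1/13301 = -920162784 - 1/13301 = -12239085189985/13301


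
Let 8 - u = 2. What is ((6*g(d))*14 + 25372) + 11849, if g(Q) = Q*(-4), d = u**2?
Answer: 25125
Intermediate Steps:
u = 6 (u = 8 - 1*2 = 8 - 2 = 6)
d = 36 (d = 6**2 = 36)
g(Q) = -4*Q
((6*g(d))*14 + 25372) + 11849 = ((6*(-4*36))*14 + 25372) + 11849 = ((6*(-144))*14 + 25372) + 11849 = (-864*14 + 25372) + 11849 = (-12096 + 25372) + 11849 = 13276 + 11849 = 25125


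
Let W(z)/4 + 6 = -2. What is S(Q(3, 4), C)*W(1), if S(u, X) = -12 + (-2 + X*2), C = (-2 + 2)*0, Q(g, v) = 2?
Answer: 448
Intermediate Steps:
W(z) = -32 (W(z) = -24 + 4*(-2) = -24 - 8 = -32)
C = 0 (C = 0*0 = 0)
S(u, X) = -14 + 2*X (S(u, X) = -12 + (-2 + 2*X) = -14 + 2*X)
S(Q(3, 4), C)*W(1) = (-14 + 2*0)*(-32) = (-14 + 0)*(-32) = -14*(-32) = 448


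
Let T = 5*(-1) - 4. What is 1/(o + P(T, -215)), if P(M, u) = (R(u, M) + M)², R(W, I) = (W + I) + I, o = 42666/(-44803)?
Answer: 44803/2623800226 ≈ 1.7076e-5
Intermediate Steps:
o = -42666/44803 (o = 42666*(-1/44803) = -42666/44803 ≈ -0.95230)
T = -9 (T = -5 - 4 = -9)
R(W, I) = W + 2*I (R(W, I) = (I + W) + I = W + 2*I)
P(M, u) = (u + 3*M)² (P(M, u) = ((u + 2*M) + M)² = (u + 3*M)²)
1/(o + P(T, -215)) = 1/(-42666/44803 + (-215 + 3*(-9))²) = 1/(-42666/44803 + (-215 - 27)²) = 1/(-42666/44803 + (-242)²) = 1/(-42666/44803 + 58564) = 1/(2623800226/44803) = 44803/2623800226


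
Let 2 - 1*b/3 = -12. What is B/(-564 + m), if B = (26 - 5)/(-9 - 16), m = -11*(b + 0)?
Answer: 7/8550 ≈ 0.00081871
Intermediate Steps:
b = 42 (b = 6 - 3*(-12) = 6 + 36 = 42)
m = -462 (m = -11*(42 + 0) = -11*42 = -462)
B = -21/25 (B = 21/(-25) = 21*(-1/25) = -21/25 ≈ -0.84000)
B/(-564 + m) = -21/(25*(-564 - 462)) = -21/25/(-1026) = -21/25*(-1/1026) = 7/8550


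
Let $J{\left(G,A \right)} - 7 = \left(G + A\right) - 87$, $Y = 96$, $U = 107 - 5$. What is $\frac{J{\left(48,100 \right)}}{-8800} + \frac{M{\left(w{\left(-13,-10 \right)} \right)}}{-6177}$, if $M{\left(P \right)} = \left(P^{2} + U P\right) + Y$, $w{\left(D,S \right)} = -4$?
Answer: $\frac{546191}{13589400} \approx 0.040192$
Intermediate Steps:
$U = 102$
$M{\left(P \right)} = 96 + P^{2} + 102 P$ ($M{\left(P \right)} = \left(P^{2} + 102 P\right) + 96 = 96 + P^{2} + 102 P$)
$J{\left(G,A \right)} = -80 + A + G$ ($J{\left(G,A \right)} = 7 - \left(87 - A - G\right) = 7 + \left(-87 + A + G\right) = -80 + A + G$)
$\frac{J{\left(48,100 \right)}}{-8800} + \frac{M{\left(w{\left(-13,-10 \right)} \right)}}{-6177} = \frac{-80 + 100 + 48}{-8800} + \frac{96 + \left(-4\right)^{2} + 102 \left(-4\right)}{-6177} = 68 \left(- \frac{1}{8800}\right) + \left(96 + 16 - 408\right) \left(- \frac{1}{6177}\right) = - \frac{17}{2200} - - \frac{296}{6177} = - \frac{17}{2200} + \frac{296}{6177} = \frac{546191}{13589400}$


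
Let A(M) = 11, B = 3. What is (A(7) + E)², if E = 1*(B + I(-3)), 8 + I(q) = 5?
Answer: 121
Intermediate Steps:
I(q) = -3 (I(q) = -8 + 5 = -3)
E = 0 (E = 1*(3 - 3) = 1*0 = 0)
(A(7) + E)² = (11 + 0)² = 11² = 121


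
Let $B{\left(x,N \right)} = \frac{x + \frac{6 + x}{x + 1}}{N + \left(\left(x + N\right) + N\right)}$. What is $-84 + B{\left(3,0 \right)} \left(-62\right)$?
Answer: $- \frac{385}{2} \approx -192.5$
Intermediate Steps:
$B{\left(x,N \right)} = \frac{x + \frac{6 + x}{1 + x}}{x + 3 N}$ ($B{\left(x,N \right)} = \frac{x + \frac{6 + x}{1 + x}}{N + \left(\left(N + x\right) + N\right)} = \frac{x + \frac{6 + x}{1 + x}}{N + \left(x + 2 N\right)} = \frac{x + \frac{6 + x}{1 + x}}{x + 3 N}$)
$-84 + B{\left(3,0 \right)} \left(-62\right) = -84 + \frac{6 + 3^{2} + 2 \cdot 3}{3 + 3^{2} + 3 \cdot 0 + 3 \cdot 0 \cdot 3} \left(-62\right) = -84 + \frac{6 + 9 + 6}{3 + 9 + 0 + 0} \left(-62\right) = -84 + \frac{1}{12} \cdot 21 \left(-62\right) = -84 + \frac{7}{4} \left(-62\right) = -84 - \frac{217}{2} = - \frac{385}{2}$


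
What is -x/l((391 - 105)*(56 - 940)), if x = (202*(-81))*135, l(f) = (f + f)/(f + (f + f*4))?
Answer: 6626610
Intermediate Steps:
l(f) = ⅓ (l(f) = (2*f)/(f + (f + 4*f)) = (2*f)/(f + 5*f) = (2*f)/((6*f)) = (2*f)*(1/(6*f)) = ⅓)
x = -2208870 (x = -16362*135 = -2208870)
-x/l((391 - 105)*(56 - 940)) = -(-2208870)/⅓ = -(-2208870)*3 = -1*(-6626610) = 6626610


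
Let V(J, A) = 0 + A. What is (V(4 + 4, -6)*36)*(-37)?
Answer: 7992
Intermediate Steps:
V(J, A) = A
(V(4 + 4, -6)*36)*(-37) = -6*36*(-37) = -216*(-37) = 7992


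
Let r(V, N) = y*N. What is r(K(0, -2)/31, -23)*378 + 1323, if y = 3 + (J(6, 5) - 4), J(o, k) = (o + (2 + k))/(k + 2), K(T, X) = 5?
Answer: -6129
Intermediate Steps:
J(o, k) = (2 + k + o)/(2 + k)
y = 6/7 (y = 3 + ((2 + 5 + 6)/(2 + 5) - 4) = 3 + (13/7 - 4) = 3 - 15/7 = 6/7 ≈ 0.85714)
r(V, N) = 6*N/7
r(K(0, -2)/31, -23)*378 + 1323 = ((6/7)*(-23))*378 + 1323 = -138/7*378 + 1323 = -7452 + 1323 = -6129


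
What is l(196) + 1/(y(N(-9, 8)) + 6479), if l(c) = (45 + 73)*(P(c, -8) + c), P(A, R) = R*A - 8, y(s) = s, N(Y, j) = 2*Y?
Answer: -1052109239/6461 ≈ -1.6284e+5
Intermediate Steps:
P(A, R) = -8 + A*R (P(A, R) = A*R - 8 = -8 + A*R)
l(c) = -944 - 826*c (l(c) = (45 + 73)*((-8 + c*(-8)) + c) = 118*((-8 - 8*c) + c) = 118*(-8 - 7*c) = -944 - 826*c)
l(196) + 1/(y(N(-9, 8)) + 6479) = (-944 - 826*196) + 1/(2*(-9) + 6479) = (-944 - 161896) + 1/(-18 + 6479) = -162840 + 1/6461 = -1052109239/6461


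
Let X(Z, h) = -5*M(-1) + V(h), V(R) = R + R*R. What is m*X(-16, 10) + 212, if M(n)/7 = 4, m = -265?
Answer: 8162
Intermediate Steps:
V(R) = R + R²
M(n) = 28 (M(n) = 7*4 = 28)
X(Z, h) = -140 + h*(1 + h) (X(Z, h) = -5*28 + h*(1 + h) = -140 + h*(1 + h))
m*X(-16, 10) + 212 = -265*(-140 + 10*(1 + 10)) + 212 = -265*(-140 + 10*11) + 212 = -265*(-140 + 110) + 212 = -265*(-30) + 212 = 7950 + 212 = 8162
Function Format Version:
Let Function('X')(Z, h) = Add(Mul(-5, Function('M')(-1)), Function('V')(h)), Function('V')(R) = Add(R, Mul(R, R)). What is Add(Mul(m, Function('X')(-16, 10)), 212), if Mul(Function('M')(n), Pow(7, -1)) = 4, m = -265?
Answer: 8162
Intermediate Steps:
Function('V')(R) = Add(R, Pow(R, 2))
Function('M')(n) = 28 (Function('M')(n) = Mul(7, 4) = 28)
Function('X')(Z, h) = Add(-140, Mul(h, Add(1, h))) (Function('X')(Z, h) = Add(Mul(-5, 28), Mul(h, Add(1, h))) = Add(-140, Mul(h, Add(1, h))))
Add(Mul(m, Function('X')(-16, 10)), 212) = Add(Mul(-265, Add(-140, Mul(10, Add(1, 10)))), 212) = Add(Mul(-265, Add(-140, Mul(10, 11))), 212) = Add(Mul(-265, Add(-140, 110)), 212) = Add(Mul(-265, -30), 212) = Add(7950, 212) = 8162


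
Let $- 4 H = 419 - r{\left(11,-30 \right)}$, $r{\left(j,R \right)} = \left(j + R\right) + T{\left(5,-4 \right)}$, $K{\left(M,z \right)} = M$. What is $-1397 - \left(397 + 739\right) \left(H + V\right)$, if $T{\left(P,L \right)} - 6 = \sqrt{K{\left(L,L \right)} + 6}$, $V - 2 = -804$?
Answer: $1032363 - 284 \sqrt{2} \approx 1.032 \cdot 10^{6}$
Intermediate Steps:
$V = -802$ ($V = 2 - 804 = -802$)
$T{\left(P,L \right)} = 6 + \sqrt{6 + L}$ ($T{\left(P,L \right)} = 6 + \sqrt{L + 6} = 6 + \sqrt{6 + L}$)
$r{\left(j,R \right)} = 6 + R + j + \sqrt{2}$ ($r{\left(j,R \right)} = \left(j + R\right) + \left(6 + \sqrt{6 - 4}\right) = \left(R + j\right) + \left(6 + \sqrt{2}\right) = 6 + R + j + \sqrt{2}$)
$H = -108 + \frac{\sqrt{2}}{4}$ ($H = - \frac{419 - \left(6 - 30 + 11 + \sqrt{2}\right)}{4} = - \frac{419 - \left(-13 + \sqrt{2}\right)}{4} = - \frac{419 + \left(13 - \sqrt{2}\right)}{4} = - \frac{432 - \sqrt{2}}{4} = -108 + \frac{\sqrt{2}}{4} \approx -107.65$)
$-1397 - \left(397 + 739\right) \left(H + V\right) = -1397 - \left(397 + 739\right) \left(\left(-108 + \frac{\sqrt{2}}{4}\right) - 802\right) = -1397 - 1136 \left(-910 + \frac{\sqrt{2}}{4}\right) = -1397 - \left(-1033760 + 284 \sqrt{2}\right) = -1397 + \left(1033760 - 284 \sqrt{2}\right) = 1032363 - 284 \sqrt{2}$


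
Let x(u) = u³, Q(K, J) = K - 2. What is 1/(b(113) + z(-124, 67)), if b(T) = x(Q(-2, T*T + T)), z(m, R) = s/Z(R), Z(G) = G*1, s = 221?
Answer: -67/4067 ≈ -0.016474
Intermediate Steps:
Q(K, J) = -2 + K
Z(G) = G
z(m, R) = 221/R
b(T) = -64 (b(T) = (-2 - 2)³ = (-4)³ = -64)
1/(b(113) + z(-124, 67)) = 1/(-64 + 221/67) = 1/(-4067/67) = -67/4067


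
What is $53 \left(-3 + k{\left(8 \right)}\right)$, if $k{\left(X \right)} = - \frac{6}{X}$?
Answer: $- \frac{795}{4} \approx -198.75$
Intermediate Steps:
$53 \left(-3 + k{\left(8 \right)}\right) = 53 \left(-3 - \frac{6}{8}\right) = 53 \left(-3 - \frac{3}{4}\right) = 53 \left(- \frac{15}{4}\right) = - \frac{795}{4}$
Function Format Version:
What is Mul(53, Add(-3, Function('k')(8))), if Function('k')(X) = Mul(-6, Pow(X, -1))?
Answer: Rational(-795, 4) ≈ -198.75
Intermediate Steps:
Mul(53, Add(-3, Function('k')(8))) = Mul(53, Add(-3, Mul(-6, Pow(8, -1)))) = Mul(53, Add(-3, Mul(-6, Rational(1, 8)))) = Mul(53, Add(-3, Rational(-3, 4))) = Mul(53, Rational(-15, 4)) = Rational(-795, 4)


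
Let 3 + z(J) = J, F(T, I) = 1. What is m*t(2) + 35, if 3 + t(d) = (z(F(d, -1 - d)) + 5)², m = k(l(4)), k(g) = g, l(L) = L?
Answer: 59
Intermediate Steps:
z(J) = -3 + J
m = 4
t(d) = 6 (t(d) = -3 + ((-3 + 1) + 5)² = -3 + (-2 + 5)² = -3 + 3² = -3 + 9 = 6)
m*t(2) + 35 = 4*6 + 35 = 24 + 35 = 59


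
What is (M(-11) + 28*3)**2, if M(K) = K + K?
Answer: 3844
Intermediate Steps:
M(K) = 2*K
(M(-11) + 28*3)**2 = (2*(-11) + 28*3)**2 = (-22 + 84)**2 = 62**2 = 3844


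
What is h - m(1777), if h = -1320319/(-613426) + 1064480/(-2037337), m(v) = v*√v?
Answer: 185177731093/113614135142 - 1777*√1777 ≈ -74907.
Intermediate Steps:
m(v) = v^(3/2)
h = 185177731093/113614135142 (h = -1320319*(-1/613426) + 1064480*(-1/2037337) = 120029/55766 - 1064480/2037337 = 185177731093/113614135142 ≈ 1.6299)
h - m(1777) = 185177731093/113614135142 - 1777^(3/2) = 185177731093/113614135142 - 1777*√1777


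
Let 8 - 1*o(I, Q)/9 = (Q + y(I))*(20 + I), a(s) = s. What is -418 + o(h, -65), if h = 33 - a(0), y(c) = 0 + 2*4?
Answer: 26843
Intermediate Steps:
y(c) = 8 (y(c) = 0 + 8 = 8)
h = 33 (h = 33 - 1*0 = 33 + 0 = 33)
o(I, Q) = 72 - 9*(8 + Q)*(20 + I) (o(I, Q) = 72 - 9*(Q + 8)*(20 + I) = 72 - 9*(8 + Q)*(20 + I))
-418 + o(h, -65) = -418 + (-1368 - 180*(-65) - 72*33 - 9*33*(-65)) = -418 + (-1368 + 11700 - 2376 + 19305) = -418 + 27261 = 26843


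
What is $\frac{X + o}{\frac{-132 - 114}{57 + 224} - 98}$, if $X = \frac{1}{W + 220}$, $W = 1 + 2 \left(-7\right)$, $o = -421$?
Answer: $\frac{12244013}{2875644} \approx 4.2578$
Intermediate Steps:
$W = -13$ ($W = 1 - 14 = -13$)
$X = \frac{1}{207}$ ($X = \frac{1}{-13 + 220} = \frac{1}{207} \approx 0.0048309$)
$\frac{X + o}{\frac{-132 - 114}{57 + 224} - 98} = \frac{\frac{1}{207} - 421}{\frac{-132 - 114}{57 + 224} - 98} = - \frac{87146}{207 \left(- \frac{246}{281} - 98\right)} = - \frac{87146}{207 \left(- \frac{27784}{281}\right)} = \left(- \frac{87146}{207}\right) \left(- \frac{281}{27784}\right) = \frac{12244013}{2875644}$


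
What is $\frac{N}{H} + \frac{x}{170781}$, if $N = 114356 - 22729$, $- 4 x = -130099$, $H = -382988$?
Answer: $- \frac{1595780867}{32703536814} \approx -0.048795$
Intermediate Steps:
$x = \frac{130099}{4}$ ($x = \left(- \frac{1}{4}\right) \left(-130099\right) = \frac{130099}{4} \approx 32525.0$)
$N = 91627$ ($N = 114356 - 22729 = 91627$)
$\frac{N}{H} + \frac{x}{170781} = \frac{91627}{-382988} + \frac{130099}{4 \cdot 170781} = 91627 \left(- \frac{1}{382988}\right) + \frac{130099}{4} \cdot \frac{1}{170781} = - \frac{91627}{382988} + \frac{130099}{683124} = - \frac{1595780867}{32703536814}$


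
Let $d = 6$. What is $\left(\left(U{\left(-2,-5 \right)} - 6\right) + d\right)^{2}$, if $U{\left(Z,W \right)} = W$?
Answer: $25$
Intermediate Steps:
$\left(\left(U{\left(-2,-5 \right)} - 6\right) + d\right)^{2} = \left(\left(-5 - 6\right) + 6\right)^{2} = \left(-11 + 6\right)^{2} = \left(-5\right)^{2} = 25$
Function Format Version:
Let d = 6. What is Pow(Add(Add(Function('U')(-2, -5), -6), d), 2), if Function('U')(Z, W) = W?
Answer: 25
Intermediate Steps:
Pow(Add(Add(Function('U')(-2, -5), -6), d), 2) = Pow(Add(Add(-5, -6), 6), 2) = Pow(Add(-11, 6), 2) = Pow(-5, 2) = 25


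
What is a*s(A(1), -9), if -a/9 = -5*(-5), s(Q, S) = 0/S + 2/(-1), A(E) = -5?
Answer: 450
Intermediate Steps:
s(Q, S) = -2 (s(Q, S) = 0 + 2*(-1) = 0 - 2 = -2)
a = -225 (a = -(-45)*(-5) = -9*25 = -225)
a*s(A(1), -9) = -225*(-2) = 450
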